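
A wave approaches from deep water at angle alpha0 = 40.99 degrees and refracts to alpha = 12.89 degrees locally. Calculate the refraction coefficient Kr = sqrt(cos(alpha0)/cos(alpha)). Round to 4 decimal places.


Kr = sqrt(cos(alpha0) / cos(alpha))
cos(40.99) = 0.754824
cos(12.89) = 0.974800
Kr = sqrt(0.754824 / 0.974800)
Kr = sqrt(0.774337)
Kr = 0.8800

0.8800


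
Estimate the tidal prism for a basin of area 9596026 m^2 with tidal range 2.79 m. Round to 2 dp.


Tidal prism = Area * Tidal range
P = 9596026 * 2.79
P = 26772912.54 m^3

26772912.54


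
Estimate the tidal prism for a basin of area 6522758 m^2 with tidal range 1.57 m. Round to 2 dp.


Tidal prism = Area * Tidal range
P = 6522758 * 1.57
P = 10240730.06 m^3

10240730.06


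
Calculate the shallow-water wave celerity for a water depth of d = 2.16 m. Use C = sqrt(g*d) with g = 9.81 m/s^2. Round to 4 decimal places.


Using the shallow-water approximation:
C = sqrt(g * d) = sqrt(9.81 * 2.16)
C = sqrt(21.1896)
C = 4.6032 m/s

4.6032


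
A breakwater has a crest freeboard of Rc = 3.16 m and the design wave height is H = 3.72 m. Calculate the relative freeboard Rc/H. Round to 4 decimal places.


Relative freeboard = Rc / H
= 3.16 / 3.72
= 0.8495

0.8495


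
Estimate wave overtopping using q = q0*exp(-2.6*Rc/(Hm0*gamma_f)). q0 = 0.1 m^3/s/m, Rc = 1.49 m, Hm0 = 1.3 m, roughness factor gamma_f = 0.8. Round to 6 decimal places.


q = q0 * exp(-2.6 * Rc / (Hm0 * gamma_f))
Exponent = -2.6 * 1.49 / (1.3 * 0.8)
= -2.6 * 1.49 / 1.0400
= -3.725000
exp(-3.725000) = 0.024113
q = 0.1 * 0.024113
q = 0.002411 m^3/s/m

0.002411


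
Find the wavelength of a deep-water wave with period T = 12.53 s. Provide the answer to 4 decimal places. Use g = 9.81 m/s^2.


L0 = g * T^2 / (2 * pi)
L0 = 9.81 * 12.53^2 / (2 * pi)
L0 = 9.81 * 157.0009 / 6.28319
L0 = 1540.1788 / 6.28319
L0 = 245.1271 m

245.1271


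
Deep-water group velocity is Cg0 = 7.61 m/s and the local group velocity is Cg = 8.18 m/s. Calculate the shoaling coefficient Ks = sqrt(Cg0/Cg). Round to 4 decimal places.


Ks = sqrt(Cg0 / Cg)
Ks = sqrt(7.61 / 8.18)
Ks = sqrt(0.9303)
Ks = 0.9645

0.9645


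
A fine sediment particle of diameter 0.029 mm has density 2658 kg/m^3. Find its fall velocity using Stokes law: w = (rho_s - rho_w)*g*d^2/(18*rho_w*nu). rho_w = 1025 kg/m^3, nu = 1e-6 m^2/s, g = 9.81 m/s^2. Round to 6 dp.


w = (rho_s - rho_w) * g * d^2 / (18 * rho_w * nu)
d = 0.029 mm = 0.000029 m
rho_s - rho_w = 2658 - 1025 = 1633
Numerator = 1633 * 9.81 * (0.000029)^2 = 0.000013472593
Denominator = 18 * 1025 * 1e-6 = 0.018450
w = 0.000730 m/s

0.000730


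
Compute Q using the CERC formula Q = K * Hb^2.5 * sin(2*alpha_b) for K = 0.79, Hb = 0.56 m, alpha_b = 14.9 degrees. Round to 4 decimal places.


Q = K * Hb^2.5 * sin(2 * alpha_b)
Hb^2.5 = 0.56^2.5 = 0.234677
sin(2 * 14.9) = sin(29.8) = 0.496974
Q = 0.79 * 0.234677 * 0.496974
Q = 0.0921 m^3/s

0.0921


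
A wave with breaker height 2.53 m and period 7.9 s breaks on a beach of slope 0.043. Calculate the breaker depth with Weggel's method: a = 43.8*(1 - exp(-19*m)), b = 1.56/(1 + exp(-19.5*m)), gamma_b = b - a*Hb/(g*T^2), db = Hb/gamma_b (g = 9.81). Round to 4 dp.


a = 43.8 * (1 - exp(-19 * m))
exp(-19 * 0.043) = exp(-0.8170) = 0.441755
a = 43.8 * (1 - 0.441755) = 24.451134
b = 1.56 / (1 + exp(-19.5 * m))
exp(-19.5 * 0.043) = exp(-0.8385) = 0.432359
b = 1.56 / (1 + 0.432359) = 1.089113
Hb / (g * T^2) = 2.53 / (9.81 * 7.9^2) = 2.53 / 612.2421 = 0.00413235
gamma_b = b - a * Hb/(g*T^2) = 1.089113 - 24.451134 * 0.00413235 = 0.988072
db = Hb / gamma_b = 2.53 / 0.988072
db = 2.5605 m

2.5605


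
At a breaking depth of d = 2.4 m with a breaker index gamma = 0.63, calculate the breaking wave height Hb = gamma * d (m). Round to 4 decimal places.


Hb = gamma * d
Hb = 0.63 * 2.4
Hb = 1.5120 m

1.5120


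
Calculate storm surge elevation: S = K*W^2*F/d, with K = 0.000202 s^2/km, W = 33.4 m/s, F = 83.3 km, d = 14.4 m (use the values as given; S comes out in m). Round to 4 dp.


S = K * W^2 * F / d
W^2 = 33.4^2 = 1115.56
S = 0.000202 * 1115.56 * 83.3 / 14.4
Numerator = 0.000202 * 1115.56 * 83.3 = 18.771082
S = 18.771082 / 14.4 = 1.3035 m

1.3035


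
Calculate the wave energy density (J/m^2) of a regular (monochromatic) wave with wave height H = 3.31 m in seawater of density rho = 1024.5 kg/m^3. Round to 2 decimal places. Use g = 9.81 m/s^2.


E = (1/8) * rho * g * H^2
E = (1/8) * 1024.5 * 9.81 * 3.31^2
E = 0.125 * 1024.5 * 9.81 * 10.9561
E = 13764.07 J/m^2

13764.07


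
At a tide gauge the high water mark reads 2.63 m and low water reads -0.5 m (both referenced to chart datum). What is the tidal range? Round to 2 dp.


Tidal range = High water - Low water
Tidal range = 2.63 - (-0.5)
Tidal range = 3.13 m

3.13


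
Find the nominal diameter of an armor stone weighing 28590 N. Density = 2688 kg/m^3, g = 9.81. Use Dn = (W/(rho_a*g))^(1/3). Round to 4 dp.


V = W / (rho_a * g)
V = 28590 / (2688 * 9.81)
V = 28590 / 26369.28
V = 1.084216 m^3
Dn = V^(1/3) = 1.084216^(1/3)
Dn = 1.0273 m

1.0273


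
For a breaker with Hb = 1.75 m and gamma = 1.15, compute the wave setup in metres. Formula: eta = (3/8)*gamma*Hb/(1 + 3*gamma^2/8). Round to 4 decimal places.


eta = (3/8) * gamma * Hb / (1 + 3*gamma^2/8)
Numerator = (3/8) * 1.15 * 1.75 = 0.754687
Denominator = 1 + 3*1.15^2/8 = 1 + 0.495938 = 1.495938
eta = 0.754687 / 1.495938
eta = 0.5045 m

0.5045


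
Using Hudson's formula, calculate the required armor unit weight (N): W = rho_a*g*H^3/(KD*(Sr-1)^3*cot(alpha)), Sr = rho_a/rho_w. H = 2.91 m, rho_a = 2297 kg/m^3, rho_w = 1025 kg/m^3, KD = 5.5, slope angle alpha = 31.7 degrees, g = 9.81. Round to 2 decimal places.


Sr = rho_a / rho_w = 2297 / 1025 = 2.240976
(Sr - 1) = 1.240976
(Sr - 1)^3 = 1.911128
cot(31.7) = 1 / tan(31.7) = 1 / 0.617613 = 1.619138
Numerator = 2297 * 9.81 * 2.91^3 = 555276.0852
Denominator = 5.5 * 1.911128 * 1.619138 = 17.019088
W = 555276.0852 / 17.019088
W = 32626.66 N

32626.66


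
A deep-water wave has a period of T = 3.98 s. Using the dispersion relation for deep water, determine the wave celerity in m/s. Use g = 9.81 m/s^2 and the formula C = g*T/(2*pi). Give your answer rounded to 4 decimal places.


We use the deep-water celerity formula:
C = g * T / (2 * pi)
C = 9.81 * 3.98 / (2 * 3.14159...)
C = 39.043800 / 6.283185
C = 6.2140 m/s

6.2140


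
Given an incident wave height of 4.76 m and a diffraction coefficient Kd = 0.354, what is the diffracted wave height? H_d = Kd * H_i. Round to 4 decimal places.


H_d = Kd * H_i
H_d = 0.354 * 4.76
H_d = 1.6850 m

1.6850


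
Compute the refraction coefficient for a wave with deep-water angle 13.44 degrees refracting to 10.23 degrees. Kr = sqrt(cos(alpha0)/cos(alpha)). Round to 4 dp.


Kr = sqrt(cos(alpha0) / cos(alpha))
cos(13.44) = 0.972614
cos(10.23) = 0.984103
Kr = sqrt(0.972614 / 0.984103)
Kr = sqrt(0.988326)
Kr = 0.9941

0.9941


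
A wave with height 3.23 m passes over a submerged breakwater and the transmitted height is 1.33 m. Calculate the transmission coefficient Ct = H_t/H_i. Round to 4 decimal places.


Ct = H_t / H_i
Ct = 1.33 / 3.23
Ct = 0.4118

0.4118


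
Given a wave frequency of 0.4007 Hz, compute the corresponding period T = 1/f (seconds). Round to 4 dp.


T = 1 / f
T = 1 / 0.4007
T = 2.4956 s

2.4956


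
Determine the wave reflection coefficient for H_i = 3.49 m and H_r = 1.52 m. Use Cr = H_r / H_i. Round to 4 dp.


Cr = H_r / H_i
Cr = 1.52 / 3.49
Cr = 0.4355

0.4355


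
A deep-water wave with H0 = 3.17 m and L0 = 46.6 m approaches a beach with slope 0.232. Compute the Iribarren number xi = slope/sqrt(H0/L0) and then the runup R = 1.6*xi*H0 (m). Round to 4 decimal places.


xi = slope / sqrt(H0/L0)
H0/L0 = 3.17/46.6 = 0.068026
sqrt(0.068026) = 0.260817
xi = 0.232 / 0.260817 = 0.889511
R = 1.6 * xi * H0 = 1.6 * 0.889511 * 3.17
R = 4.5116 m

4.5116


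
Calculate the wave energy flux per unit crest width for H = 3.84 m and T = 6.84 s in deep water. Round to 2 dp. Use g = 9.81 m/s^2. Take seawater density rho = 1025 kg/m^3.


P = rho * g^2 * H^2 * T / (32 * pi)
P = 1025 * 9.81^2 * 3.84^2 * 6.84 / (32 * pi)
P = 1025 * 96.2361 * 14.7456 * 6.84 / 100.53096
P = 98964.76 W/m

98964.76


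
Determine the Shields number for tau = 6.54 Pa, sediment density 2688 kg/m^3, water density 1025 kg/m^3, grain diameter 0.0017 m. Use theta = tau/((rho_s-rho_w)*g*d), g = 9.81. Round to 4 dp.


theta = tau / ((rho_s - rho_w) * g * d)
rho_s - rho_w = 2688 - 1025 = 1663
Denominator = 1663 * 9.81 * 0.0017 = 27.733851
theta = 6.54 / 27.733851
theta = 0.2358

0.2358


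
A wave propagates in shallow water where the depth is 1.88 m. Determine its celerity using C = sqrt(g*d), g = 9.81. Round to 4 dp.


Using the shallow-water approximation:
C = sqrt(g * d) = sqrt(9.81 * 1.88)
C = sqrt(18.4428)
C = 4.2945 m/s

4.2945


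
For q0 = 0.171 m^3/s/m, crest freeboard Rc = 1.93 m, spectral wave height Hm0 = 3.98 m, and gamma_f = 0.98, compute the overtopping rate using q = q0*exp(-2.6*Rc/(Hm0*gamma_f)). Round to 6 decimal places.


q = q0 * exp(-2.6 * Rc / (Hm0 * gamma_f))
Exponent = -2.6 * 1.93 / (3.98 * 0.98)
= -2.6 * 1.93 / 3.9004
= -1.286535
exp(-1.286535) = 0.276226
q = 0.171 * 0.276226
q = 0.047235 m^3/s/m

0.047235


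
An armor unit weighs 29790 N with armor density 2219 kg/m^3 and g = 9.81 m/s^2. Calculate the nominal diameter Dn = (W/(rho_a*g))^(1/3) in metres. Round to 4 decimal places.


V = W / (rho_a * g)
V = 29790 / (2219 * 9.81)
V = 29790 / 21768.39
V = 1.368498 m^3
Dn = V^(1/3) = 1.368498^(1/3)
Dn = 1.1102 m

1.1102


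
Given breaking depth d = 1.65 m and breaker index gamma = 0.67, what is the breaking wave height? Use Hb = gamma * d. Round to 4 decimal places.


Hb = gamma * d
Hb = 0.67 * 1.65
Hb = 1.1055 m

1.1055


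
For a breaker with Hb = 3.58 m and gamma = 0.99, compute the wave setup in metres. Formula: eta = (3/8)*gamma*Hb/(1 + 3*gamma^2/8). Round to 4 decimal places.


eta = (3/8) * gamma * Hb / (1 + 3*gamma^2/8)
Numerator = (3/8) * 0.99 * 3.58 = 1.329075
Denominator = 1 + 3*0.99^2/8 = 1 + 0.367538 = 1.367538
eta = 1.329075 / 1.367538
eta = 0.9719 m

0.9719


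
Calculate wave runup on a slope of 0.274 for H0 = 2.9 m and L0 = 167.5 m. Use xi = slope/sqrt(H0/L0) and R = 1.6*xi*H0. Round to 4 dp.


xi = slope / sqrt(H0/L0)
H0/L0 = 2.9/167.5 = 0.017313
sqrt(0.017313) = 0.131581
xi = 0.274 / 0.131581 = 2.082375
R = 1.6 * xi * H0 = 1.6 * 2.082375 * 2.9
R = 9.6622 m

9.6622


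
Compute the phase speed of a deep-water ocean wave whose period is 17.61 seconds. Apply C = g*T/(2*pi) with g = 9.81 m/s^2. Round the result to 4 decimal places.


We use the deep-water celerity formula:
C = g * T / (2 * pi)
C = 9.81 * 17.61 / (2 * 3.14159...)
C = 172.754100 / 6.283185
C = 27.4947 m/s

27.4947


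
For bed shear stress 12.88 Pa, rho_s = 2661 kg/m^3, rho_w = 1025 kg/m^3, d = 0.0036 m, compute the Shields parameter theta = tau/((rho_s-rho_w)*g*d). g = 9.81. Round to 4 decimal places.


theta = tau / ((rho_s - rho_w) * g * d)
rho_s - rho_w = 2661 - 1025 = 1636
Denominator = 1636 * 9.81 * 0.0036 = 57.776976
theta = 12.88 / 57.776976
theta = 0.2229

0.2229


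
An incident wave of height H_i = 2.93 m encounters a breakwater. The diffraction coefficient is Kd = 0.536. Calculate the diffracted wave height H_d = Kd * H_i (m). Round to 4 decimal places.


H_d = Kd * H_i
H_d = 0.536 * 2.93
H_d = 1.5705 m

1.5705


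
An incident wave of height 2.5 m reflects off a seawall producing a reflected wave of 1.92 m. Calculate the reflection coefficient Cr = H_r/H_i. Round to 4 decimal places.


Cr = H_r / H_i
Cr = 1.92 / 2.5
Cr = 0.7680

0.7680


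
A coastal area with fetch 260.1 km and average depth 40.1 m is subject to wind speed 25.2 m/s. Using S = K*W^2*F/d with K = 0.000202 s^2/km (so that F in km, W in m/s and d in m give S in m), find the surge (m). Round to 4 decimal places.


S = K * W^2 * F / d
W^2 = 25.2^2 = 635.04
S = 0.000202 * 635.04 * 260.1 / 40.1
Numerator = 0.000202 * 635.04 * 260.1 = 33.365129
S = 33.365129 / 40.1 = 0.8320 m

0.8320


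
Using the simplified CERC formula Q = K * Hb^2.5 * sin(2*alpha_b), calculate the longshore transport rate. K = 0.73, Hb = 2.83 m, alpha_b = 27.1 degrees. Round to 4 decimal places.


Q = K * Hb^2.5 * sin(2 * alpha_b)
Hb^2.5 = 2.83^2.5 = 13.473055
sin(2 * 27.1) = sin(54.2) = 0.811064
Q = 0.73 * 13.473055 * 0.811064
Q = 7.9771 m^3/s

7.9771


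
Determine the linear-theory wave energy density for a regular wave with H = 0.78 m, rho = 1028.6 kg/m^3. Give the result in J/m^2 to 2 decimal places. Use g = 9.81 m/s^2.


E = (1/8) * rho * g * H^2
E = (1/8) * 1028.6 * 9.81 * 0.78^2
E = 0.125 * 1028.6 * 9.81 * 0.6084
E = 767.39 J/m^2

767.39


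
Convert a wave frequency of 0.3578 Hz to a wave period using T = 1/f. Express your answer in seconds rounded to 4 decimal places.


T = 1 / f
T = 1 / 0.3578
T = 2.7949 s

2.7949


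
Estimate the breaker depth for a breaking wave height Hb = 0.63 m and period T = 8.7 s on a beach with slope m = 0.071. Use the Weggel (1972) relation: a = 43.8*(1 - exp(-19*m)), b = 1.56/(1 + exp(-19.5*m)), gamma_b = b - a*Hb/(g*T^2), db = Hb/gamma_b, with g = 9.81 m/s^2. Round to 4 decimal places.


a = 43.8 * (1 - exp(-19 * m))
exp(-19 * 0.071) = exp(-1.3490) = 0.259500
a = 43.8 * (1 - 0.259500) = 32.433916
b = 1.56 / (1 + exp(-19.5 * m))
exp(-19.5 * 0.071) = exp(-1.3845) = 0.250449
b = 1.56 / (1 + 0.250449) = 1.247552
Hb / (g * T^2) = 0.63 / (9.81 * 8.7^2) = 0.63 / 742.5189 = 0.00084846
gamma_b = b - a * Hb/(g*T^2) = 1.247552 - 32.433916 * 0.00084846 = 1.220033
db = Hb / gamma_b = 0.63 / 1.220033
db = 0.5164 m

0.5164


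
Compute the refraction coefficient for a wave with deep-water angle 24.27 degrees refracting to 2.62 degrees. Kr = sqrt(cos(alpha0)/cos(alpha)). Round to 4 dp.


Kr = sqrt(cos(alpha0) / cos(alpha))
cos(24.27) = 0.911619
cos(2.62) = 0.998955
Kr = sqrt(0.911619 / 0.998955)
Kr = sqrt(0.912573)
Kr = 0.9553

0.9553


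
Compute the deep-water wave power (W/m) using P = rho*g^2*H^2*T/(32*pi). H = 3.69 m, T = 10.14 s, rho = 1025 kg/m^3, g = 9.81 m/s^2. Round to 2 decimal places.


P = rho * g^2 * H^2 * T / (32 * pi)
P = 1025 * 9.81^2 * 3.69^2 * 10.14 / (32 * pi)
P = 1025 * 96.2361 * 13.6161 * 10.14 / 100.53096
P = 135472.99 W/m

135472.99


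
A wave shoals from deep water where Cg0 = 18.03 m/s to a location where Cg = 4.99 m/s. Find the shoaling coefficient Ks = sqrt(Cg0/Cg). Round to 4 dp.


Ks = sqrt(Cg0 / Cg)
Ks = sqrt(18.03 / 4.99)
Ks = sqrt(3.6132)
Ks = 1.9008

1.9008


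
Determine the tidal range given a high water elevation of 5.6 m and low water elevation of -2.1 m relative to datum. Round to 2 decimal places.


Tidal range = High water - Low water
Tidal range = 5.6 - (-2.1)
Tidal range = 7.70 m

7.70


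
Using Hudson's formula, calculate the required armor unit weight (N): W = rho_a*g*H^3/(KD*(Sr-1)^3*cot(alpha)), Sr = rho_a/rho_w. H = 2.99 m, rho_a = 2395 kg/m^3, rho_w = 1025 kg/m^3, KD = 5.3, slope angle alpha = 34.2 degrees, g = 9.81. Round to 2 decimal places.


Sr = rho_a / rho_w = 2395 / 1025 = 2.336585
(Sr - 1) = 1.336585
(Sr - 1)^3 = 2.387757
cot(34.2) = 1 / tan(34.2) = 1 / 0.679599 = 1.471455
Numerator = 2395 * 9.81 * 2.99^3 = 628041.1355
Denominator = 5.3 * 2.387757 * 1.471455 = 18.621431
W = 628041.1355 / 18.621431
W = 33726.79 N

33726.79


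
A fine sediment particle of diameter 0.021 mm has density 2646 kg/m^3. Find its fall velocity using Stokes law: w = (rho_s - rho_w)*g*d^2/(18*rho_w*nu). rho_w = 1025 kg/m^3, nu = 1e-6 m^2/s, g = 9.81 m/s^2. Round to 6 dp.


w = (rho_s - rho_w) * g * d^2 / (18 * rho_w * nu)
d = 0.021 mm = 0.000021 m
rho_s - rho_w = 2646 - 1025 = 1621
Numerator = 1621 * 9.81 * (0.000021)^2 = 0.000007012786
Denominator = 18 * 1025 * 1e-6 = 0.018450
w = 0.000380 m/s

0.000380


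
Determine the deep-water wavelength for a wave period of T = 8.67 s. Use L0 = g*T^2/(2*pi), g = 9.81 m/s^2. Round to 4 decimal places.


L0 = g * T^2 / (2 * pi)
L0 = 9.81 * 8.67^2 / (2 * pi)
L0 = 9.81 * 75.1689 / 6.28319
L0 = 737.4069 / 6.28319
L0 = 117.3620 m

117.3620


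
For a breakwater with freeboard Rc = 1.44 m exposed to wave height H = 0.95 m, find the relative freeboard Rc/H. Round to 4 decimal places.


Relative freeboard = Rc / H
= 1.44 / 0.95
= 1.5158

1.5158


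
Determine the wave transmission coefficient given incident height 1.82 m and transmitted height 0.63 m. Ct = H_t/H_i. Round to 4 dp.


Ct = H_t / H_i
Ct = 0.63 / 1.82
Ct = 0.3462

0.3462


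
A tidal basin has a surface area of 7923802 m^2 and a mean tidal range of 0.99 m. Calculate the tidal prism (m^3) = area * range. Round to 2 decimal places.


Tidal prism = Area * Tidal range
P = 7923802 * 0.99
P = 7844563.98 m^3

7844563.98


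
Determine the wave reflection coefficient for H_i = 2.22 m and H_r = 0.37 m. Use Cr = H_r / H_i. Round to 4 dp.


Cr = H_r / H_i
Cr = 0.37 / 2.22
Cr = 0.1667

0.1667


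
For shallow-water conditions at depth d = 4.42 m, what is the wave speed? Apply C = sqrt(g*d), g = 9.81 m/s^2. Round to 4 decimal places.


Using the shallow-water approximation:
C = sqrt(g * d) = sqrt(9.81 * 4.42)
C = sqrt(43.3602)
C = 6.5848 m/s

6.5848


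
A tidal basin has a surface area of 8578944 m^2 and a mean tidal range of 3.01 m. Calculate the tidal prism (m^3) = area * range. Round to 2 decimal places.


Tidal prism = Area * Tidal range
P = 8578944 * 3.01
P = 25822621.44 m^3

25822621.44


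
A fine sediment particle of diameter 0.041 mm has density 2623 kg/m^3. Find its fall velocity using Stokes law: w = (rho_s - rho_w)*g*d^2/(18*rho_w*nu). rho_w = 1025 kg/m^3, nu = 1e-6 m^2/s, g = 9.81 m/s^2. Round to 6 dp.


w = (rho_s - rho_w) * g * d^2 / (18 * rho_w * nu)
d = 0.041 mm = 0.000041 m
rho_s - rho_w = 2623 - 1025 = 1598
Numerator = 1598 * 9.81 * (0.000041)^2 = 0.000026351995
Denominator = 18 * 1025 * 1e-6 = 0.018450
w = 0.001428 m/s

0.001428


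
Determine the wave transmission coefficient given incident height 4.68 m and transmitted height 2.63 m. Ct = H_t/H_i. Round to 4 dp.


Ct = H_t / H_i
Ct = 2.63 / 4.68
Ct = 0.5620

0.5620


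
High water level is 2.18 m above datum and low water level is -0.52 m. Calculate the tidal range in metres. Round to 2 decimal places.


Tidal range = High water - Low water
Tidal range = 2.18 - (-0.52)
Tidal range = 2.70 m

2.70


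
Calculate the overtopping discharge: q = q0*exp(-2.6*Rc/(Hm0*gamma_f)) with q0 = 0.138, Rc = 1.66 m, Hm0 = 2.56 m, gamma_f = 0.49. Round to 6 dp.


q = q0 * exp(-2.6 * Rc / (Hm0 * gamma_f))
Exponent = -2.6 * 1.66 / (2.56 * 0.49)
= -2.6 * 1.66 / 1.2544
= -3.440689
exp(-3.440689) = 0.032043
q = 0.138 * 0.032043
q = 0.004422 m^3/s/m

0.004422


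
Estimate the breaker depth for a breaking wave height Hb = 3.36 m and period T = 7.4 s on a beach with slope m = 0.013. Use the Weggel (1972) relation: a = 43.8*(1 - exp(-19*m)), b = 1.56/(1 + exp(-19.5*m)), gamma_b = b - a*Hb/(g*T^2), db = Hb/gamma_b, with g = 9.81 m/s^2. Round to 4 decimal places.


a = 43.8 * (1 - exp(-19 * m))
exp(-19 * 0.013) = exp(-0.2470) = 0.781141
a = 43.8 * (1 - 0.781141) = 9.586038
b = 1.56 / (1 + exp(-19.5 * m))
exp(-19.5 * 0.013) = exp(-0.2535) = 0.776080
b = 1.56 / (1 + 0.776080) = 0.878339
Hb / (g * T^2) = 3.36 / (9.81 * 7.4^2) = 3.36 / 537.1956 = 0.00625470
gamma_b = b - a * Hb/(g*T^2) = 0.878339 - 9.586038 * 0.00625470 = 0.818381
db = Hb / gamma_b = 3.36 / 0.818381
db = 4.1057 m

4.1057


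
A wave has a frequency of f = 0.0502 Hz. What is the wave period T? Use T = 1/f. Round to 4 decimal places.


T = 1 / f
T = 1 / 0.0502
T = 19.9203 s

19.9203


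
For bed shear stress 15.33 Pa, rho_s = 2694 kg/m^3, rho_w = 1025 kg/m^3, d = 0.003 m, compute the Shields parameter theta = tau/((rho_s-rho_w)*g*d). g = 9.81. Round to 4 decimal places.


theta = tau / ((rho_s - rho_w) * g * d)
rho_s - rho_w = 2694 - 1025 = 1669
Denominator = 1669 * 9.81 * 0.003 = 49.118670
theta = 15.33 / 49.118670
theta = 0.3121

0.3121


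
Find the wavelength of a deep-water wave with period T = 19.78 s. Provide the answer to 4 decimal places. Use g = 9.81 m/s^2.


L0 = g * T^2 / (2 * pi)
L0 = 9.81 * 19.78^2 / (2 * pi)
L0 = 9.81 * 391.2484 / 6.28319
L0 = 3838.1468 / 6.28319
L0 = 610.8600 m

610.8600


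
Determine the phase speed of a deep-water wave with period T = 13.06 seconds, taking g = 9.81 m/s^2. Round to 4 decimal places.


We use the deep-water celerity formula:
C = g * T / (2 * pi)
C = 9.81 * 13.06 / (2 * 3.14159...)
C = 128.118600 / 6.283185
C = 20.3907 m/s

20.3907


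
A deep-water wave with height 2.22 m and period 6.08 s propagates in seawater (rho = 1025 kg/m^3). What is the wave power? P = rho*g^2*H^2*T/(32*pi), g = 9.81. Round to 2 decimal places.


P = rho * g^2 * H^2 * T / (32 * pi)
P = 1025 * 9.81^2 * 2.22^2 * 6.08 / (32 * pi)
P = 1025 * 96.2361 * 4.9284 * 6.08 / 100.53096
P = 29401.64 W/m

29401.64


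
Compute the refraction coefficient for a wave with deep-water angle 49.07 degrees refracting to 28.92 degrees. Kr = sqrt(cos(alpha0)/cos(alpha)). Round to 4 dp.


Kr = sqrt(cos(alpha0) / cos(alpha))
cos(49.07) = 0.655136
cos(28.92) = 0.875296
Kr = sqrt(0.655136 / 0.875296)
Kr = sqrt(0.748474)
Kr = 0.8651

0.8651


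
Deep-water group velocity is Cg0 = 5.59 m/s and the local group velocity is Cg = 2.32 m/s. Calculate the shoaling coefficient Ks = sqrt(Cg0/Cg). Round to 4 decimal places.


Ks = sqrt(Cg0 / Cg)
Ks = sqrt(5.59 / 2.32)
Ks = sqrt(2.4095)
Ks = 1.5523

1.5523


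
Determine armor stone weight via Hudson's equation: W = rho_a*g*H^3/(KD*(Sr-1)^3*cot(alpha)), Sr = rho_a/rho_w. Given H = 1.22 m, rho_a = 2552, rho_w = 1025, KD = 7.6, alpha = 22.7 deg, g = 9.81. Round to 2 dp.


Sr = rho_a / rho_w = 2552 / 1025 = 2.489756
(Sr - 1) = 1.489756
(Sr - 1)^3 = 3.306325
cot(22.7) = 1 / tan(22.7) = 1 / 0.418309 = 2.390577
Numerator = 2552 * 9.81 * 1.22^3 = 45459.9726
Denominator = 7.6 * 3.306325 * 2.390577 = 60.070581
W = 45459.9726 / 60.070581
W = 756.78 N

756.78


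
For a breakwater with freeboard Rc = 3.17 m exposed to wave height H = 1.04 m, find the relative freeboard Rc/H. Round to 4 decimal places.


Relative freeboard = Rc / H
= 3.17 / 1.04
= 3.0481

3.0481


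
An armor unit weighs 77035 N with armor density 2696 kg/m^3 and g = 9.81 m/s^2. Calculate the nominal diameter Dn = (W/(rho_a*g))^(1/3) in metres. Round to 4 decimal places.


V = W / (rho_a * g)
V = 77035 / (2696 * 9.81)
V = 77035 / 26447.76
V = 2.912723 m^3
Dn = V^(1/3) = 2.912723^(1/3)
Dn = 1.4281 m

1.4281


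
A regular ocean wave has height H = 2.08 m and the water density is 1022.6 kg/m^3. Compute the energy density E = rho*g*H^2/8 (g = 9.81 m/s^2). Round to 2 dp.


E = (1/8) * rho * g * H^2
E = (1/8) * 1022.6 * 9.81 * 2.08^2
E = 0.125 * 1022.6 * 9.81 * 4.3264
E = 5425.15 J/m^2

5425.15


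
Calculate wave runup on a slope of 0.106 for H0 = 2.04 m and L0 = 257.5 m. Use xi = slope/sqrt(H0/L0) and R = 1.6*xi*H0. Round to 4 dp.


xi = slope / sqrt(H0/L0)
H0/L0 = 2.04/257.5 = 0.007922
sqrt(0.007922) = 0.089007
xi = 0.106 / 0.089007 = 1.190911
R = 1.6 * xi * H0 = 1.6 * 1.190911 * 2.04
R = 3.8871 m

3.8871


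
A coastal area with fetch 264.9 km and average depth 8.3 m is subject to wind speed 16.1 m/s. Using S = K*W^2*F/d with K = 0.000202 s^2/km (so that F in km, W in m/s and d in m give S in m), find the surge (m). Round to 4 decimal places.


S = K * W^2 * F / d
W^2 = 16.1^2 = 259.21
S = 0.000202 * 259.21 * 264.9 / 8.3
Numerator = 0.000202 * 259.21 * 264.9 = 13.870275
S = 13.870275 / 8.3 = 1.6711 m

1.6711


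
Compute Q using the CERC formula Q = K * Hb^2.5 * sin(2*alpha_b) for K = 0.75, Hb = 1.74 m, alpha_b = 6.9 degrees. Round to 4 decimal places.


Q = K * Hb^2.5 * sin(2 * alpha_b)
Hb^2.5 = 1.74^2.5 = 3.993679
sin(2 * 6.9) = sin(13.8) = 0.238533
Q = 0.75 * 3.993679 * 0.238533
Q = 0.7145 m^3/s

0.7145


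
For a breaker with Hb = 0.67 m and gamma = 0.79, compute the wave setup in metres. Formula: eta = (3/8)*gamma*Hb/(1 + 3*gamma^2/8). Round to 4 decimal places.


eta = (3/8) * gamma * Hb / (1 + 3*gamma^2/8)
Numerator = (3/8) * 0.79 * 0.67 = 0.198488
Denominator = 1 + 3*0.79^2/8 = 1 + 0.234038 = 1.234038
eta = 0.198488 / 1.234038
eta = 0.1608 m

0.1608


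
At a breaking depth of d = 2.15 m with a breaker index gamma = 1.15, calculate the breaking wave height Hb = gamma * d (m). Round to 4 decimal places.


Hb = gamma * d
Hb = 1.15 * 2.15
Hb = 2.4725 m

2.4725


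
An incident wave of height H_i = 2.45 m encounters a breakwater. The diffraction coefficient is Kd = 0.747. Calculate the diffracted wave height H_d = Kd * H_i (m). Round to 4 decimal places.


H_d = Kd * H_i
H_d = 0.747 * 2.45
H_d = 1.8302 m

1.8302


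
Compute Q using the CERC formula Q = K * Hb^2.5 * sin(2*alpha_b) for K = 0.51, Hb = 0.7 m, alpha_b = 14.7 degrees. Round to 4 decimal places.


Q = K * Hb^2.5 * sin(2 * alpha_b)
Hb^2.5 = 0.7^2.5 = 0.409963
sin(2 * 14.7) = sin(29.4) = 0.490904
Q = 0.51 * 0.409963 * 0.490904
Q = 0.1026 m^3/s

0.1026


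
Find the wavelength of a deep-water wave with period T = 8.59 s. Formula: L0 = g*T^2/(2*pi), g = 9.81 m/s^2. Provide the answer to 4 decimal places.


L0 = g * T^2 / (2 * pi)
L0 = 9.81 * 8.59^2 / (2 * pi)
L0 = 9.81 * 73.7881 / 6.28319
L0 = 723.8613 / 6.28319
L0 = 115.2061 m

115.2061


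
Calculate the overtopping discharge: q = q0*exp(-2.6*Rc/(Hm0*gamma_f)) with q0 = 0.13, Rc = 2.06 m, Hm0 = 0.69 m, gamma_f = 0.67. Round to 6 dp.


q = q0 * exp(-2.6 * Rc / (Hm0 * gamma_f))
Exponent = -2.6 * 2.06 / (0.69 * 0.67)
= -2.6 * 2.06 / 0.4623
= -11.585551
exp(-11.585551) = 0.000009
q = 0.13 * 0.000009
q = 0.000001 m^3/s/m

0.000001


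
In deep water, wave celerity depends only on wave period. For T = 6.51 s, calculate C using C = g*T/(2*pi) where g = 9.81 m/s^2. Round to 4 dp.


We use the deep-water celerity formula:
C = g * T / (2 * pi)
C = 9.81 * 6.51 / (2 * 3.14159...)
C = 63.863100 / 6.283185
C = 10.1641 m/s

10.1641


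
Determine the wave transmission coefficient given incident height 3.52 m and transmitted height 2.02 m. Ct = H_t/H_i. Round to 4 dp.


Ct = H_t / H_i
Ct = 2.02 / 3.52
Ct = 0.5739

0.5739


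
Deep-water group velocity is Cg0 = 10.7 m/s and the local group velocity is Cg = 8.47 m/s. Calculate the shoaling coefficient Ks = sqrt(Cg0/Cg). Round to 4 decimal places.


Ks = sqrt(Cg0 / Cg)
Ks = sqrt(10.7 / 8.47)
Ks = sqrt(1.2633)
Ks = 1.1240

1.1240


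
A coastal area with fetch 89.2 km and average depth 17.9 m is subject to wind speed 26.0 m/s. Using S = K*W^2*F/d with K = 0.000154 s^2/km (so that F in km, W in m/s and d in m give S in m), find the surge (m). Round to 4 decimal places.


S = K * W^2 * F / d
W^2 = 26.0^2 = 676.00
S = 0.000154 * 676.00 * 89.2 / 17.9
Numerator = 0.000154 * 676.00 * 89.2 = 9.286077
S = 9.286077 / 17.9 = 0.5188 m

0.5188


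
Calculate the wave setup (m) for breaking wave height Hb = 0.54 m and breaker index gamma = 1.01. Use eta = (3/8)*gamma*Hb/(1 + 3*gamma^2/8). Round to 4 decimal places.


eta = (3/8) * gamma * Hb / (1 + 3*gamma^2/8)
Numerator = (3/8) * 1.01 * 0.54 = 0.204525
Denominator = 1 + 3*1.01^2/8 = 1 + 0.382538 = 1.382538
eta = 0.204525 / 1.382538
eta = 0.1479 m

0.1479


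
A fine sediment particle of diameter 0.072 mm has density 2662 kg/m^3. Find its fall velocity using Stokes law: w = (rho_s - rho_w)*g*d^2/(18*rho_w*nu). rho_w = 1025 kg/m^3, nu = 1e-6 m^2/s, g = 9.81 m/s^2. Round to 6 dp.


w = (rho_s - rho_w) * g * d^2 / (18 * rho_w * nu)
d = 0.072 mm = 0.000072 m
rho_s - rho_w = 2662 - 1025 = 1637
Numerator = 1637 * 9.81 * (0.000072)^2 = 0.000083249700
Denominator = 18 * 1025 * 1e-6 = 0.018450
w = 0.004512 m/s

0.004512


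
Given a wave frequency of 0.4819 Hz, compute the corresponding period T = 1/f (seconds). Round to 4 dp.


T = 1 / f
T = 1 / 0.4819
T = 2.0751 s

2.0751


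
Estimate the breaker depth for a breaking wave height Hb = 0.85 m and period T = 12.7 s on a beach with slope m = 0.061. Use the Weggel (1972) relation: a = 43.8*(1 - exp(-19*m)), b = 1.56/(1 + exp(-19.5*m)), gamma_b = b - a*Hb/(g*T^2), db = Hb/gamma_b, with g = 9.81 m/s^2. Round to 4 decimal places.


a = 43.8 * (1 - exp(-19 * m))
exp(-19 * 0.061) = exp(-1.1590) = 0.313800
a = 43.8 * (1 - 0.313800) = 30.055568
b = 1.56 / (1 + exp(-19.5 * m))
exp(-19.5 * 0.061) = exp(-1.1895) = 0.304373
b = 1.56 / (1 + 0.304373) = 1.195977
Hb / (g * T^2) = 0.85 / (9.81 * 12.7^2) = 0.85 / 1582.2549 = 0.00053721
gamma_b = b - a * Hb/(g*T^2) = 1.195977 - 30.055568 * 0.00053721 = 1.179830
db = Hb / gamma_b = 0.85 / 1.179830
db = 0.7204 m

0.7204


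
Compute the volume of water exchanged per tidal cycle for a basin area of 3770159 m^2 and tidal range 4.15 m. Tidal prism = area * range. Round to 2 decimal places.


Tidal prism = Area * Tidal range
P = 3770159 * 4.15
P = 15646159.85 m^3

15646159.85


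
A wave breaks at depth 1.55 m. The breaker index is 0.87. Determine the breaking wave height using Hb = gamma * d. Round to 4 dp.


Hb = gamma * d
Hb = 0.87 * 1.55
Hb = 1.3485 m

1.3485


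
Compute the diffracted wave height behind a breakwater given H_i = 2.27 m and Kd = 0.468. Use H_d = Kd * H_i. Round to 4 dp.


H_d = Kd * H_i
H_d = 0.468 * 2.27
H_d = 1.0624 m

1.0624


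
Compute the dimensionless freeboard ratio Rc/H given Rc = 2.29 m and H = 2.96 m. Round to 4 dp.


Relative freeboard = Rc / H
= 2.29 / 2.96
= 0.7736

0.7736


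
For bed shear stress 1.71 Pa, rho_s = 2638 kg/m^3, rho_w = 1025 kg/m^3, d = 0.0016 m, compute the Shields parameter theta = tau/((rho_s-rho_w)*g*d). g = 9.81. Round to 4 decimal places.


theta = tau / ((rho_s - rho_w) * g * d)
rho_s - rho_w = 2638 - 1025 = 1613
Denominator = 1613 * 9.81 * 0.0016 = 25.317648
theta = 1.71 / 25.317648
theta = 0.0675

0.0675


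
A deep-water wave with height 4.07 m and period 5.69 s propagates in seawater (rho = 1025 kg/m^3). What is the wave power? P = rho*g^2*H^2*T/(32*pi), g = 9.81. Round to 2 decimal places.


P = rho * g^2 * H^2 * T / (32 * pi)
P = 1025 * 9.81^2 * 4.07^2 * 5.69 / (32 * pi)
P = 1025 * 96.2361 * 16.5649 * 5.69 / 100.53096
P = 92483.26 W/m

92483.26


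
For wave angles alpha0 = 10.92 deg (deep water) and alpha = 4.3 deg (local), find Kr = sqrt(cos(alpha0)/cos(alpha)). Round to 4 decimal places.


Kr = sqrt(cos(alpha0) / cos(alpha))
cos(10.92) = 0.981893
cos(4.3) = 0.997185
Kr = sqrt(0.981893 / 0.997185)
Kr = sqrt(0.984664)
Kr = 0.9923

0.9923


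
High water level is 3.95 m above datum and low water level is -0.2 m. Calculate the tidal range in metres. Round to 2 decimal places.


Tidal range = High water - Low water
Tidal range = 3.95 - (-0.2)
Tidal range = 4.15 m

4.15


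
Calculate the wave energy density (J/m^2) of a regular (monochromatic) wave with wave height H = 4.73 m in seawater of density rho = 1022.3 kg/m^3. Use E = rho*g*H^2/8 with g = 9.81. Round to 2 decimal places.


E = (1/8) * rho * g * H^2
E = (1/8) * 1022.3 * 9.81 * 4.73^2
E = 0.125 * 1022.3 * 9.81 * 22.3729
E = 28046.56 J/m^2

28046.56


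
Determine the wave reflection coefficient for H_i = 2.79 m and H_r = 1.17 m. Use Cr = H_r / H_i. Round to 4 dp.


Cr = H_r / H_i
Cr = 1.17 / 2.79
Cr = 0.4194

0.4194


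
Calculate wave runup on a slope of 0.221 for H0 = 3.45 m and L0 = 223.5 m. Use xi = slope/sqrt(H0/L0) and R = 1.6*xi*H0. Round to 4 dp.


xi = slope / sqrt(H0/L0)
H0/L0 = 3.45/223.5 = 0.015436
sqrt(0.015436) = 0.124243
xi = 0.221 / 0.124243 = 1.778777
R = 1.6 * xi * H0 = 1.6 * 1.778777 * 3.45
R = 9.8188 m

9.8188


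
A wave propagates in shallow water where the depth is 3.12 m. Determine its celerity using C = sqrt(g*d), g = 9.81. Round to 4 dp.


Using the shallow-water approximation:
C = sqrt(g * d) = sqrt(9.81 * 3.12)
C = sqrt(30.6072)
C = 5.5324 m/s

5.5324


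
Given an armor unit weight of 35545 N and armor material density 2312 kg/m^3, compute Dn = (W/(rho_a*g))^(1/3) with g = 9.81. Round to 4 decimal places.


V = W / (rho_a * g)
V = 35545 / (2312 * 9.81)
V = 35545 / 22680.72
V = 1.567190 m^3
Dn = V^(1/3) = 1.567190^(1/3)
Dn = 1.1616 m

1.1616


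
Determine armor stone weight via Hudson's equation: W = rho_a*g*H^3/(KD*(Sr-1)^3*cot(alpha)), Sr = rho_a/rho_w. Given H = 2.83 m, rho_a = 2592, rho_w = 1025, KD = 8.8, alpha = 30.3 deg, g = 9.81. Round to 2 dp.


Sr = rho_a / rho_w = 2592 / 1025 = 2.528780
(Sr - 1) = 1.528780
(Sr - 1)^3 = 3.573020
cot(30.3) = 1 / tan(30.3) = 1 / 0.584353 = 1.711295
Numerator = 2592 * 9.81 * 2.83^3 = 576319.4957
Denominator = 8.8 * 3.573020 * 1.711295 = 53.807513
W = 576319.4957 / 53.807513
W = 10710.76 N

10710.76


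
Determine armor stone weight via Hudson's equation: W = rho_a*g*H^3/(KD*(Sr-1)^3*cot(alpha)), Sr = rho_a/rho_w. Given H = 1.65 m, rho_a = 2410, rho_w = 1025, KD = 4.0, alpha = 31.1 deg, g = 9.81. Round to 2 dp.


Sr = rho_a / rho_w = 2410 / 1025 = 2.351220
(Sr - 1) = 1.351220
(Sr - 1)^3 = 2.467049
cot(31.1) = 1 / tan(31.1) = 1 / 0.603239 = 1.657719
Numerator = 2410 * 9.81 * 1.65^3 = 106203.2685
Denominator = 4.0 * 2.467049 * 1.657719 = 16.358694
W = 106203.2685 / 16.358694
W = 6492.16 N

6492.16


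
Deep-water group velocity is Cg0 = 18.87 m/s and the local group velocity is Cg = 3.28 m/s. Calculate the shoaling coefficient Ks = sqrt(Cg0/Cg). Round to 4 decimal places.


Ks = sqrt(Cg0 / Cg)
Ks = sqrt(18.87 / 3.28)
Ks = sqrt(5.7530)
Ks = 2.3986

2.3986


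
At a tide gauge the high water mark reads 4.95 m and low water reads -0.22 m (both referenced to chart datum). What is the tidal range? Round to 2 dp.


Tidal range = High water - Low water
Tidal range = 4.95 - (-0.22)
Tidal range = 5.17 m

5.17


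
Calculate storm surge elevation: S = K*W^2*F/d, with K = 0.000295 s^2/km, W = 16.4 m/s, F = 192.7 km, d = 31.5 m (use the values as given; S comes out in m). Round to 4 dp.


S = K * W^2 * F / d
W^2 = 16.4^2 = 268.96
S = 0.000295 * 268.96 * 192.7 / 31.5
Numerator = 0.000295 * 268.96 * 192.7 = 15.289435
S = 15.289435 / 31.5 = 0.4854 m

0.4854


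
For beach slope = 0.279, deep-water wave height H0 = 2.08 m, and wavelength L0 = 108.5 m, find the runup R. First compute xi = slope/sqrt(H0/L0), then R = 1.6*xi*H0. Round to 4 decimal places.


xi = slope / sqrt(H0/L0)
H0/L0 = 2.08/108.5 = 0.019171
sqrt(0.019171) = 0.138458
xi = 0.279 / 0.138458 = 2.015057
R = 1.6 * xi * H0 = 1.6 * 2.015057 * 2.08
R = 6.7061 m

6.7061


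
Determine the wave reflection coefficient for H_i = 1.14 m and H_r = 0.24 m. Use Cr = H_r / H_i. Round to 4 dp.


Cr = H_r / H_i
Cr = 0.24 / 1.14
Cr = 0.2105

0.2105


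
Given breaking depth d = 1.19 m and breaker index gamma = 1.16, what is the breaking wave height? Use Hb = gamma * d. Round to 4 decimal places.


Hb = gamma * d
Hb = 1.16 * 1.19
Hb = 1.3804 m

1.3804


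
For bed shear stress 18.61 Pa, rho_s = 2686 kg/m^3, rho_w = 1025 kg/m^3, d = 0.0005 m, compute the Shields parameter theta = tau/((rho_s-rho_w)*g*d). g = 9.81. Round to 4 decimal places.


theta = tau / ((rho_s - rho_w) * g * d)
rho_s - rho_w = 2686 - 1025 = 1661
Denominator = 1661 * 9.81 * 0.0005 = 8.147205
theta = 18.61 / 8.147205
theta = 2.2842

2.2842


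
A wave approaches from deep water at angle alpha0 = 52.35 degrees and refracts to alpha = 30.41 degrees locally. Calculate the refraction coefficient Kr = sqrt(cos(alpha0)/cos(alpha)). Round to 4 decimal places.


Kr = sqrt(cos(alpha0) / cos(alpha))
cos(52.35) = 0.610836
cos(30.41) = 0.862425
Kr = sqrt(0.610836 / 0.862425)
Kr = sqrt(0.708277)
Kr = 0.8416

0.8416


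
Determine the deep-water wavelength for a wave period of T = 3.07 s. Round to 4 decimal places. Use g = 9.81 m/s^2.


L0 = g * T^2 / (2 * pi)
L0 = 9.81 * 3.07^2 / (2 * pi)
L0 = 9.81 * 9.4249 / 6.28319
L0 = 92.4583 / 6.28319
L0 = 14.7152 m

14.7152


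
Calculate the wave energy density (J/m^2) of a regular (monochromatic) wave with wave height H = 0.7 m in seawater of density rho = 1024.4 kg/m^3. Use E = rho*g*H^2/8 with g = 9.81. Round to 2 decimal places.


E = (1/8) * rho * g * H^2
E = (1/8) * 1024.4 * 9.81 * 0.7^2
E = 0.125 * 1024.4 * 9.81 * 0.4900
E = 615.52 J/m^2

615.52


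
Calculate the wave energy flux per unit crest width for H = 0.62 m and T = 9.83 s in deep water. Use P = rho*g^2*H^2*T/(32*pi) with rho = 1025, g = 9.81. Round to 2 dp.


P = rho * g^2 * H^2 * T / (32 * pi)
P = 1025 * 9.81^2 * 0.62^2 * 9.83 / (32 * pi)
P = 1025 * 96.2361 * 0.3844 * 9.83 / 100.53096
P = 3707.65 W/m

3707.65


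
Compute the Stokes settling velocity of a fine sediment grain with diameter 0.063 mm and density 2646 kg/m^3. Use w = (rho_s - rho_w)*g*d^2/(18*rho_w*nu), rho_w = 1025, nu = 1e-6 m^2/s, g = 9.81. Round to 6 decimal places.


w = (rho_s - rho_w) * g * d^2 / (18 * rho_w * nu)
d = 0.063 mm = 0.000063 m
rho_s - rho_w = 2646 - 1025 = 1621
Numerator = 1621 * 9.81 * (0.000063)^2 = 0.000063115078
Denominator = 18 * 1025 * 1e-6 = 0.018450
w = 0.003421 m/s

0.003421


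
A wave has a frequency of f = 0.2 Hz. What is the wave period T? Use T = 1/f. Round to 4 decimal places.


T = 1 / f
T = 1 / 0.2
T = 5.0000 s

5.0000


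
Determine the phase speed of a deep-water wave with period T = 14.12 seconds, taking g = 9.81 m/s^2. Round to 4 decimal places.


We use the deep-water celerity formula:
C = g * T / (2 * pi)
C = 9.81 * 14.12 / (2 * 3.14159...)
C = 138.517200 / 6.283185
C = 22.0457 m/s

22.0457


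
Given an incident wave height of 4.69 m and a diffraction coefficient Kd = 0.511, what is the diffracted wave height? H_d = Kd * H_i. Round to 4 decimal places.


H_d = Kd * H_i
H_d = 0.511 * 4.69
H_d = 2.3966 m

2.3966


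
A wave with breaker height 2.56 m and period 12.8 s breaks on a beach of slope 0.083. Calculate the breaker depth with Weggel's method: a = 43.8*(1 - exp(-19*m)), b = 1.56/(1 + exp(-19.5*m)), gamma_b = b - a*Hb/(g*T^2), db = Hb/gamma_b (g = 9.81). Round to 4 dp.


a = 43.8 * (1 - exp(-19 * m))
exp(-19 * 0.083) = exp(-1.5770) = 0.206594
a = 43.8 * (1 - 0.206594) = 34.751185
b = 1.56 / (1 + exp(-19.5 * m))
exp(-19.5 * 0.083) = exp(-1.6185) = 0.198196
b = 1.56 / (1 + 0.198196) = 1.301958
Hb / (g * T^2) = 2.56 / (9.81 * 12.8^2) = 2.56 / 1607.2704 = 0.00159276
gamma_b = b - a * Hb/(g*T^2) = 1.301958 - 34.751185 * 0.00159276 = 1.246607
db = Hb / gamma_b = 2.56 / 1.246607
db = 2.0536 m

2.0536


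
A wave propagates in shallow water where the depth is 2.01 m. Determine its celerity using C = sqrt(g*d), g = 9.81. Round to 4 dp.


Using the shallow-water approximation:
C = sqrt(g * d) = sqrt(9.81 * 2.01)
C = sqrt(19.7181)
C = 4.4405 m/s

4.4405


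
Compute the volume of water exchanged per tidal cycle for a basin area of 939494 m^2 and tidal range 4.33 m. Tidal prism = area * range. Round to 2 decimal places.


Tidal prism = Area * Tidal range
P = 939494 * 4.33
P = 4068009.02 m^3

4068009.02


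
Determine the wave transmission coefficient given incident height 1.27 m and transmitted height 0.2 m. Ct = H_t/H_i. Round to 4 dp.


Ct = H_t / H_i
Ct = 0.2 / 1.27
Ct = 0.1575

0.1575


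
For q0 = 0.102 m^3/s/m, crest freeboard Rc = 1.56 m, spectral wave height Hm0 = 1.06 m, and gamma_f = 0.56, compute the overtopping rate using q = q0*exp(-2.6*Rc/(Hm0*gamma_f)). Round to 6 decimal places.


q = q0 * exp(-2.6 * Rc / (Hm0 * gamma_f))
Exponent = -2.6 * 1.56 / (1.06 * 0.56)
= -2.6 * 1.56 / 0.5936
= -6.832884
exp(-6.832884) = 0.001078
q = 0.102 * 0.001078
q = 0.000110 m^3/s/m

0.000110


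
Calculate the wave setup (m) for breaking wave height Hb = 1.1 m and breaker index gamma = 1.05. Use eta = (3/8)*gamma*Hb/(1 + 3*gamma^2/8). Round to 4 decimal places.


eta = (3/8) * gamma * Hb / (1 + 3*gamma^2/8)
Numerator = (3/8) * 1.05 * 1.1 = 0.433125
Denominator = 1 + 3*1.05^2/8 = 1 + 0.413438 = 1.413438
eta = 0.433125 / 1.413438
eta = 0.3064 m

0.3064


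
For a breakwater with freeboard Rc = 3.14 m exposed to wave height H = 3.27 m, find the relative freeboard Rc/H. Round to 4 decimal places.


Relative freeboard = Rc / H
= 3.14 / 3.27
= 0.9602

0.9602
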